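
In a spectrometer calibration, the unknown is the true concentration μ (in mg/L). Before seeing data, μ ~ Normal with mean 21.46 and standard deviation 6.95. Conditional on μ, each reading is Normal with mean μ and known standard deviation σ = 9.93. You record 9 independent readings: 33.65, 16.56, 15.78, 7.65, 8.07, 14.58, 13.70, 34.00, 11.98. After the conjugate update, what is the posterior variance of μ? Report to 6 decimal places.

For Normal data with known variance σ², a Normal(μ₀, σ₀²) prior on μ is conjugate. Posterior precision = 1/σ₀² + n/σ²; posterior mean is the precision-weighted average of μ₀ and x̄.
σ₀² = 6.95² = 48.3025, σ² = 9.93² = 98.6049; σ² + n·σ₀² = 98.6049 + 9·48.3025 = 533.3274.
Posterior precision = 1/σ₀² + n/σ² = 1/48.3025 + 9/98.6049 = (σ² + n·σ₀²)/(σ₀²σ²) = 533.3274/(48.3025·98.6049); posterior variance σₙ² = σ₀²σ²/(σ² + n·σ₀²) = 48.3025·98.6049/533.3274 = 8.930468.

8.930468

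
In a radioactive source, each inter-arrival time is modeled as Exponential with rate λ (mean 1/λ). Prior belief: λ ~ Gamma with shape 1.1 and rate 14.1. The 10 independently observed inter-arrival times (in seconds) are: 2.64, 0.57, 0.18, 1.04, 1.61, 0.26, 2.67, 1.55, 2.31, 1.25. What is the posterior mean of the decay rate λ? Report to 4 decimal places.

0.3939

With a Gamma(shape α, rate β) prior on the exponential rate λ, the posterior after n observations with total T = Σxᵢ is Gamma(α+n, β+T).
Sum of observations T = 14.08 seconds; n = 10.
Posterior: Gamma(1.1+10, 14.1+14.08) = Gamma(11.1, 28.18).
Posterior mean of λ = α/β = 11.1/28.18 = 0.3939.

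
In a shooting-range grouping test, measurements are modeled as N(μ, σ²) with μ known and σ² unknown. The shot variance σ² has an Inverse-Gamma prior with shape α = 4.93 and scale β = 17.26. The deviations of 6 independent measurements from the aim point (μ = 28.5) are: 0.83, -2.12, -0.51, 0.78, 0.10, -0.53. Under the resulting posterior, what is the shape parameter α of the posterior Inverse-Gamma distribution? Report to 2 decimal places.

With known mean μ and an Inverse-Gamma(α, β) prior on σ², the Normal likelihood is conjugate: posterior is Inv-Gamma(α + n/2, β + Σ(xᵢ−μ)²/2).
Σ(xᵢ−μ)² = (0.83)² + (-2.12)² + (-0.51)² + (0.78)² + (0.10)² + (-0.53)² = 6.3427.
Posterior: Inv-Gamma(4.93 + 6/2, 17.26 + 6.3427/2) = Inv-Gamma(7.93, 20.43135).
Posterior α = 7.93.

7.93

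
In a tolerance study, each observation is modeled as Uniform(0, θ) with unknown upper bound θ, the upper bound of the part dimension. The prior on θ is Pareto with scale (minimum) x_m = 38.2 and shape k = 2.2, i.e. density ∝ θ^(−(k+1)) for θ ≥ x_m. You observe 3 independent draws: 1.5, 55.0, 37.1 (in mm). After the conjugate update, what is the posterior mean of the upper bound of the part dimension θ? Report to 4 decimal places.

A Pareto(scale x_m, shape k) prior on the upper bound θ of Uniform(0, θ) is conjugate: posterior is Pareto(max(x_m, max xᵢ), k + n).
Sample maximum = 55.0; prior scale x_m = 38.2 → posterior scale = max = 55.0.
Posterior shape = 2.2 + 3 = 5.2.
E[θ|data] = k·x_m/(k−1) = 5.2·55.0/4.2 = 68.0952.

68.0952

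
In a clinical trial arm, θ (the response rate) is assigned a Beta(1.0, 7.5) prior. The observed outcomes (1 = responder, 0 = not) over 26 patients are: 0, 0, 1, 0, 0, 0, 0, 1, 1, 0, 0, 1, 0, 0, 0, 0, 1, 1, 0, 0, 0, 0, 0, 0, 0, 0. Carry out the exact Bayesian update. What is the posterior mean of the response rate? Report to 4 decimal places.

0.2029

The Beta prior is conjugate to a Binomial/Bernoulli likelihood; the update adds successes to α and failures to β.
Posterior: Beta(α+k, β+n−k) = Beta(1.0+6, 7.5+20) = Beta(7.0, 27.5).
Posterior mean = α/(α+β) = 7.0/34.5 = 0.2029.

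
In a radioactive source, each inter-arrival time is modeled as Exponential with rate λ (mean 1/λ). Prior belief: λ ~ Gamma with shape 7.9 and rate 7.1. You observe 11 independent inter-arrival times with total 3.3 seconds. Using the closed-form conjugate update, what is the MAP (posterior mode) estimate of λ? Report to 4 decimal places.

1.7212

With a Gamma(shape α, rate β) prior on the exponential rate λ, the posterior after n observations with total T = Σxᵢ is Gamma(α+n, β+T).
Posterior: Gamma(7.9+11, 7.1+3.3) = Gamma(18.9, 10.4).
Mode = (α−1)/β = 1.7212.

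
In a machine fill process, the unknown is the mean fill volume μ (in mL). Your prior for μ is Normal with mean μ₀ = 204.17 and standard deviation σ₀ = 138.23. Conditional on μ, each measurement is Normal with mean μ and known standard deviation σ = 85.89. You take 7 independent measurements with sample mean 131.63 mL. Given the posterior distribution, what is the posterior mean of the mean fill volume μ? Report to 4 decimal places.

135.4218

For Normal data with known variance σ², a Normal(μ₀, σ₀²) prior on μ is conjugate. Posterior precision = 1/σ₀² + n/σ²; posterior mean is the precision-weighted average of μ₀ and x̄.
n·x̄ = 7·131.63 = 921.41.
σ₀² = 138.23² = 19107.5329, σ² = 85.89² = 7377.0921; σ² + n·σ₀² = 7377.0921 + 7·19107.5329 = 141129.8224.
Posterior mean = (μ₀/σ₀² + n·x̄/σ²)/(1/σ₀² + n/σ²) = (σ²·μ₀ + σ₀²·n·x̄)/(σ² + n·σ₀²) = (7377.0921·204.17 + 19107.5329·921.41)/141129.8224 = 19112052.783446/141129.8224 = 135.4218.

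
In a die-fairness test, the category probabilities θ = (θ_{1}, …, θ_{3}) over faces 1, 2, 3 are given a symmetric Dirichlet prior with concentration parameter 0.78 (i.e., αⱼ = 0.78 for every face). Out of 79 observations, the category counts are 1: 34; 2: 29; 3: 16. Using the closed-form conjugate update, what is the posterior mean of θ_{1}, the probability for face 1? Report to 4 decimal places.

0.4276

The Dirichlet prior is conjugate to the Multinomial likelihood: each posterior αⱼ = prior αⱼ + observed count nⱼ.
Posterior concentration: (34.78, 29.78, 16.78), total = 81.34.
E[θ_{1}|data] = α_{1}/Σα = 34.78/81.34 = 0.4276.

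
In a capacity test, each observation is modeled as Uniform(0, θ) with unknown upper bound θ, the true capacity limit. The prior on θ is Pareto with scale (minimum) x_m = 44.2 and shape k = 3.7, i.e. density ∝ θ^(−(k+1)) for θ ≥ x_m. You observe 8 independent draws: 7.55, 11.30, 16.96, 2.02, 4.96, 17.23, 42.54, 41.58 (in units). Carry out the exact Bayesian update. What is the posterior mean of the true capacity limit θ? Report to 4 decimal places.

48.3308

A Pareto(scale x_m, shape k) prior on the upper bound θ of Uniform(0, θ) is conjugate: posterior is Pareto(max(x_m, max xᵢ), k + n).
Sample maximum = 42.54; prior scale x_m = 44.2 → posterior scale = max = 44.20.
Posterior shape = 3.7 + 8 = 11.7.
E[θ|data] = k·x_m/(k−1) = 11.7·44.20/10.7 = 48.3308.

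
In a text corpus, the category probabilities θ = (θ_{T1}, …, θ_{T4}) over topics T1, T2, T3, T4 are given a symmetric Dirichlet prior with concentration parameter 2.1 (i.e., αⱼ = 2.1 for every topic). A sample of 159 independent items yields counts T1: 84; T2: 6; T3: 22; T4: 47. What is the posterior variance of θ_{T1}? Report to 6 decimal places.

The Dirichlet prior is conjugate to the Multinomial likelihood: each posterior αⱼ = prior αⱼ + observed count nⱼ.
Posterior concentration: (86.1, 8.1, 24.1, 49.1), total = 167.4.
Var[θ_j] = α_j(Σα−α_j)/((Σα)²(Σα+1)) = 86.1·81.3/(167.4²·168.4) = 0.001483.

0.001483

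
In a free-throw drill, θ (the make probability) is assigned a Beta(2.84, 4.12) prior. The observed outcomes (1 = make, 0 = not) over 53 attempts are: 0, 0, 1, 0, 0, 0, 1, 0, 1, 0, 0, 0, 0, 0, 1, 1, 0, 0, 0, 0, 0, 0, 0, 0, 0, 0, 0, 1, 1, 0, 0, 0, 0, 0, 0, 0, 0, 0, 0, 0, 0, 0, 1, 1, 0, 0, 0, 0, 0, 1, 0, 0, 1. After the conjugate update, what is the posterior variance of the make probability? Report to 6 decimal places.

The Beta prior is conjugate to a Binomial/Bernoulli likelihood; the update adds successes to α and failures to β.
Posterior: Beta(α+k, β+n−k) = Beta(2.84+11, 4.12+42) = Beta(13.84, 46.12).
Var = αβ/((α+β)²(α+β+1)) = 13.84·46.12/(59.96²·60.96) = 0.002912.

0.002912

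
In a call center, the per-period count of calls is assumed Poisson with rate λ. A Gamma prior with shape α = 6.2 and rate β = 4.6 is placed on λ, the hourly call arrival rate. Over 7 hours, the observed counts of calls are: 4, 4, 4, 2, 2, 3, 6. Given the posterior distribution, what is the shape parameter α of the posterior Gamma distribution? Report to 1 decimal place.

31.2

With a Gamma(shape α, rate β) prior, the Poisson likelihood is conjugate: the posterior is Gamma(α + ΣXᵢ, β + n).
Sum of counts S = 25 over n = 7 hours.
Posterior: Gamma(α+S, β+n) = Gamma(6.2+25, 4.6+7) = Gamma(31.2, 11.6).
Posterior α = 31.2.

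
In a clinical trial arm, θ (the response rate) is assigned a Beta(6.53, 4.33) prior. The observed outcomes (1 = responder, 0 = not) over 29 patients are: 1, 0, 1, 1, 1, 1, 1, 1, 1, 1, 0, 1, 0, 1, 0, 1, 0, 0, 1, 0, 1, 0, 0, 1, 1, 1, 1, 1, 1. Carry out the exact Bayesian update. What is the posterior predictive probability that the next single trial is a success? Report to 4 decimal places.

0.6656

The Beta prior is conjugate to a Binomial/Bernoulli likelihood; the update adds successes to α and failures to β.
Posterior: Beta(α+k, β+n−k) = Beta(6.53+20, 4.33+9) = Beta(26.53, 13.33).
For a single future Bernoulli trial, P(success | data) = α/(α+β) = 0.6656.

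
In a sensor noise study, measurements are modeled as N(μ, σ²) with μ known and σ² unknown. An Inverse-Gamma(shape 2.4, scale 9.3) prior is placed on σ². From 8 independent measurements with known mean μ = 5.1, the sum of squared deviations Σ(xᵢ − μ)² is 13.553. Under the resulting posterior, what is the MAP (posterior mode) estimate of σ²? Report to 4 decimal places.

With known mean μ and an Inverse-Gamma(α, β) prior on σ², the Normal likelihood is conjugate: posterior is Inv-Gamma(α + n/2, β + Σ(xᵢ−μ)²/2).
Posterior: Inv-Gamma(2.4 + 8/2, 9.3 + 13.553/2) = Inv-Gamma(6.40, 16.0765).
Mode = β/(α+1) = 16.0765/7.40 = 2.1725.

2.1725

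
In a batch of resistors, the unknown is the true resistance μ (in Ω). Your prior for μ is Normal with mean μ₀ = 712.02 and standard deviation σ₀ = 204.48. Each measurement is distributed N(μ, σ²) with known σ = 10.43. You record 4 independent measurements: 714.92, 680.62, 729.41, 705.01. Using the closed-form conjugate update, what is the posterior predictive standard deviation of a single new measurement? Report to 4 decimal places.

For Normal data with known variance σ², a Normal(μ₀, σ₀²) prior on μ is conjugate. Posterior precision = 1/σ₀² + n/σ²; posterior mean is the precision-weighted average of μ₀ and x̄.
σ₀² = 204.48² = 41812.0704, σ² = 10.43² = 108.7849; σ² + n·σ₀² = 108.7849 + 4·41812.0704 = 167357.0665.
Posterior precision = 1/σ₀² + n/σ² = 1/41812.0704 + 4/108.7849 = (σ² + n·σ₀²)/(σ₀²σ²) = 167357.0665/(41812.0704·108.7849); posterior variance σₙ² = σ₀²σ²/(σ² + n·σ₀²) = 41812.0704·108.7849/167357.0665 = 27.178547.
Predictive variance for one new observation = σₙ² + σ² = 41812.0704·108.7849/167357.0665 + 108.7849 = σ²·(σ₀² + 167357.0665)/167357.0665 = 108.7849·209169.1369/167357.0665 = 135.963447; SD = √(108.7849·209169.1369/167357.0665) = 11.6603.

11.6603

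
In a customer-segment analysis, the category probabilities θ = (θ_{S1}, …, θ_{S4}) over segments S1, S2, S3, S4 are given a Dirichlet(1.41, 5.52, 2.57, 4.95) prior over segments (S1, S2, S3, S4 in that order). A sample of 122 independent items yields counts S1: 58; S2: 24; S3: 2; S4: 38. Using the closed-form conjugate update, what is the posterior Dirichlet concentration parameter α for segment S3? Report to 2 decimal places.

The Dirichlet prior is conjugate to the Multinomial likelihood: each posterior αⱼ = prior αⱼ + observed count nⱼ.
Posterior concentration: (59.41, 29.52, 4.57, 42.95), total = 136.45.
α_{S3} = 2.57 + 2 = 4.57.

4.57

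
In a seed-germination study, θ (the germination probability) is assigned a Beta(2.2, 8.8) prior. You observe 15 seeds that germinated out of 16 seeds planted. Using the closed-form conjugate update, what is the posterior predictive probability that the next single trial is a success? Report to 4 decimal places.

0.6370

The Beta prior is conjugate to a Binomial/Bernoulli likelihood; the update adds successes to α and failures to β.
Posterior: Beta(α+k, β+n−k) = Beta(2.2+15, 8.8+1) = Beta(17.2, 9.8).
For a single future Bernoulli trial, P(success | data) = α/(α+β) = 0.6370.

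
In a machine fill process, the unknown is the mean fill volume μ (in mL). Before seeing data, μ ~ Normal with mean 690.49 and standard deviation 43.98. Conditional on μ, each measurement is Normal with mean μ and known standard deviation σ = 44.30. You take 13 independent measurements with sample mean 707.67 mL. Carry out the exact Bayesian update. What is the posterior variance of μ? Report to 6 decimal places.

140.031774

For Normal data with known variance σ², a Normal(μ₀, σ₀²) prior on μ is conjugate. Posterior precision = 1/σ₀² + n/σ²; posterior mean is the precision-weighted average of μ₀ and x̄.
σ₀² = 43.98² = 1934.2404, σ² = 44.30² = 1962.49; σ² + n·σ₀² = 1962.49 + 13·1934.2404 = 27107.6152.
Posterior precision = 1/σ₀² + n/σ² = 1/1934.2404 + 13/1962.49 = (σ² + n·σ₀²)/(σ₀²σ²) = 27107.6152/(1934.2404·1962.49); posterior variance σₙ² = σ₀²σ²/(σ² + n·σ₀²) = 1934.2404·1962.49/27107.6152 = 140.031774.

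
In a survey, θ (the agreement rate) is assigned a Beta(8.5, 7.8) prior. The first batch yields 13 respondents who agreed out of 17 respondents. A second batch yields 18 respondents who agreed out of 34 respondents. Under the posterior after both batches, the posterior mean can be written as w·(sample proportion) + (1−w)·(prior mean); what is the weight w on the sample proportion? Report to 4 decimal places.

The Beta prior is conjugate to a Binomial/Bernoulli likelihood; the update adds successes to α and failures to β.
Total number of respondents: n = 17 + 34 = 51.
Posterior mean = (α₀+k)/(α₀+β₀+n) = [n/(α₀+β₀+n)]·(k/n) + [(α₀+β₀)/(α₀+β₀+n)]·α₀/(α₀+β₀), so only n and the prior enter the weight.
The weight on the data is w = n/(α₀+β₀+n) = 51/(8.5+7.8+51) = 51/67.3 = 0.7578.

0.7578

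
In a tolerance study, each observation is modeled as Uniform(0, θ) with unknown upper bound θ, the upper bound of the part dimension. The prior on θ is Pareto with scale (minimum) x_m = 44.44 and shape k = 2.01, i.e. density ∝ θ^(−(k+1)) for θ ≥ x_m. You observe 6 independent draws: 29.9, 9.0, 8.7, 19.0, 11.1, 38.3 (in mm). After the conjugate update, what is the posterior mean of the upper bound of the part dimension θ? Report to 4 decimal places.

A Pareto(scale x_m, shape k) prior on the upper bound θ of Uniform(0, θ) is conjugate: posterior is Pareto(max(x_m, max xᵢ), k + n).
Sample maximum = 38.3; prior scale x_m = 44.44 → posterior scale = max = 44.44.
Posterior shape = 2.01 + 6 = 8.01.
E[θ|data] = k·x_m/(k−1) = 8.01·44.44/7.01 = 50.7795.

50.7795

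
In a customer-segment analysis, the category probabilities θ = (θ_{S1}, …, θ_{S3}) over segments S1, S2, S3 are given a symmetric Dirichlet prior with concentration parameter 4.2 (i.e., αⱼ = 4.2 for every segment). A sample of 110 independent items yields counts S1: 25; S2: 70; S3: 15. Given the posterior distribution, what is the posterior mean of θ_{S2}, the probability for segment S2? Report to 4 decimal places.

0.6052

The Dirichlet prior is conjugate to the Multinomial likelihood: each posterior αⱼ = prior αⱼ + observed count nⱼ.
Posterior concentration: (29.2, 74.2, 19.2), total = 122.6.
E[θ_{S2}|data] = α_{S2}/Σα = 74.2/122.6 = 0.6052.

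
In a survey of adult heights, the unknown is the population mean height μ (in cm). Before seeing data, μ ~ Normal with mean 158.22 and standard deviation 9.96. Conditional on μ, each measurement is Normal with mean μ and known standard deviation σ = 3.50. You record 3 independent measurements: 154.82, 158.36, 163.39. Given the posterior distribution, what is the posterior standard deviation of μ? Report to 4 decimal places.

1.9804

For Normal data with known variance σ², a Normal(μ₀, σ₀²) prior on μ is conjugate. Posterior precision = 1/σ₀² + n/σ²; posterior mean is the precision-weighted average of μ₀ and x̄.
σ₀² = 9.96² = 99.2016, σ² = 3.50² = 12.25; σ² + n·σ₀² = 12.25 + 3·99.2016 = 309.8548.
Posterior precision = 1/σ₀² + n/σ² = 1/99.2016 + 3/12.25 = (σ² + n·σ₀²)/(σ₀²σ²) = 309.8548/(99.2016·12.25); posterior variance σₙ² = σ₀²σ²/(σ² + n·σ₀²) = 99.2016·12.25/309.8548 = 3.921900.
Posterior SD = √σₙ² = √(99.2016·12.25/309.8548) = 1.9804.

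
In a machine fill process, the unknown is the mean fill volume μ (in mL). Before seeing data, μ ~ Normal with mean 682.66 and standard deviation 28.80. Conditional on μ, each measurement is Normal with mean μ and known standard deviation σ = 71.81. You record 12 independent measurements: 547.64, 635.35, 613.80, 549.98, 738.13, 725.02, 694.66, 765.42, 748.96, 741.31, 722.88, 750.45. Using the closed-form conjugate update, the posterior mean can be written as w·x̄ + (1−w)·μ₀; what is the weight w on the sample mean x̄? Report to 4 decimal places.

0.6587

For Normal data with known variance σ², a Normal(μ₀, σ₀²) prior on μ is conjugate. Posterior precision = 1/σ₀² + n/σ²; posterior mean is the precision-weighted average of μ₀ and x̄.
σ₀² = 28.80² = 829.44, σ² = 71.81² = 5156.6761. Prior precision 1/σ₀² = 1/829.44; data precision n/σ² = 12/5156.6761.
w = (n/σ²)/(1/σ₀² + n/σ²) = n·σ₀²/(σ² + n·σ₀²) = 12·829.44/(5156.6761 + 12·829.44) = 9953.28/15109.9561 = 0.6587.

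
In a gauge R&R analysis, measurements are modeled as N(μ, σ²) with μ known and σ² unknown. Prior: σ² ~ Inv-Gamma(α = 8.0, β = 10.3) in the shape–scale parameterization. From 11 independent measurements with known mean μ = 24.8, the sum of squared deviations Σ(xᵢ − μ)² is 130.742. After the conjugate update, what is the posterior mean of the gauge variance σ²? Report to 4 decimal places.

With known mean μ and an Inverse-Gamma(α, β) prior on σ², the Normal likelihood is conjugate: posterior is Inv-Gamma(α + n/2, β + Σ(xᵢ−μ)²/2).
Posterior: Inv-Gamma(8.0 + 11/2, 10.3 + 130.742/2) = Inv-Gamma(13.50, 75.6710).
E[σ²|data] = β/(α−1) = 75.6710/12.50 = 6.0537.

6.0537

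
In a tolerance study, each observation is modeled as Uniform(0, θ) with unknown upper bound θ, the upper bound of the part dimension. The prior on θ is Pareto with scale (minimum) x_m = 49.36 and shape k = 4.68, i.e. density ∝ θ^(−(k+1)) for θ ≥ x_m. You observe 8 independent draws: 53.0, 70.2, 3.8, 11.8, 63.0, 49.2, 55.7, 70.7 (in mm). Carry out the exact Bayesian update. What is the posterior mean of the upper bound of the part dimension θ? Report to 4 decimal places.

A Pareto(scale x_m, shape k) prior on the upper bound θ of Uniform(0, θ) is conjugate: posterior is Pareto(max(x_m, max xᵢ), k + n).
Sample maximum = 70.7; prior scale x_m = 49.36 → posterior scale = max = 70.70.
Posterior shape = 4.68 + 8 = 12.68.
E[θ|data] = k·x_m/(k−1) = 12.68·70.70/11.68 = 76.7531.

76.7531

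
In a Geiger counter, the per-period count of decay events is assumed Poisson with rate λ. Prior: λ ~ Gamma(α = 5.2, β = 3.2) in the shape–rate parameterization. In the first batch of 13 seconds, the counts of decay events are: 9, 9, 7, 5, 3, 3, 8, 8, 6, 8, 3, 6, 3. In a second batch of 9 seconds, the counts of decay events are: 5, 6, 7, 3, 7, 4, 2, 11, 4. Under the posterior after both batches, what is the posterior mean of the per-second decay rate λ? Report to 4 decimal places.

5.2460

With a Gamma(shape α, rate β) prior, the Poisson likelihood is conjugate: the posterior is Gamma(α + ΣXᵢ, β + n).
Batch 1: sum of counts S = 78 over n = 13 seconds.
After batch 1: Gamma(α+S, β+n) = Gamma(5.2+78, 3.2+13) = Gamma(83.2, 16.2).
Batch 2: sum of counts S = 49 over n = 9 seconds.
After batch 2: Gamma(α+S, β+n) = Gamma(83.2+49, 16.2+9) = Gamma(132.2, 25.2).
Posterior mean = α/β = 132.2/25.2 = 5.2460.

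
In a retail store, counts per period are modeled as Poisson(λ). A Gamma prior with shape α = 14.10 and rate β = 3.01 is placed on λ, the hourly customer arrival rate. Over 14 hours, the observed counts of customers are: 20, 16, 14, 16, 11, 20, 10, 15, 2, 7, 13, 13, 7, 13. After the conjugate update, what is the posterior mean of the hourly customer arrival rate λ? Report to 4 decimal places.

With a Gamma(shape α, rate β) prior, the Poisson likelihood is conjugate: the posterior is Gamma(α + ΣXᵢ, β + n).
Sum of counts S = 177 over n = 14 hours.
Posterior: Gamma(α+S, β+n) = Gamma(14.10+177, 3.01+14) = Gamma(191.10, 17.01).
Posterior mean = α/β = 191.10/17.01 = 11.2346.

11.2346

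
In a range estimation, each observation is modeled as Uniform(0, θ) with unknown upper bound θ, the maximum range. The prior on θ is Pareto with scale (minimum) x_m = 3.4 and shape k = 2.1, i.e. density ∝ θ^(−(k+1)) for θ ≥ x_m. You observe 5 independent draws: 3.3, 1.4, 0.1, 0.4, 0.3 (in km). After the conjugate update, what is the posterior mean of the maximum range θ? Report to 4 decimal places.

A Pareto(scale x_m, shape k) prior on the upper bound θ of Uniform(0, θ) is conjugate: posterior is Pareto(max(x_m, max xᵢ), k + n).
Sample maximum = 3.3; prior scale x_m = 3.4 → posterior scale = max = 3.4.
Posterior shape = 2.1 + 5 = 7.1.
E[θ|data] = k·x_m/(k−1) = 7.1·3.4/6.1 = 3.9574.

3.9574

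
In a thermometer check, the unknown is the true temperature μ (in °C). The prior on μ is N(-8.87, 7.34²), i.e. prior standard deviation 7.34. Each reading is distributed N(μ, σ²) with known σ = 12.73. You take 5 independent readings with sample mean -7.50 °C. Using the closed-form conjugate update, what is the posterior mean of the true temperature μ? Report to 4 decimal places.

For Normal data with known variance σ², a Normal(μ₀, σ₀²) prior on μ is conjugate. Posterior precision = 1/σ₀² + n/σ²; posterior mean is the precision-weighted average of μ₀ and x̄.
n·x̄ = 5·(-7.50) = -37.5.
σ₀² = 7.34² = 53.8756, σ² = 12.73² = 162.0529; σ² + n·σ₀² = 162.0529 + 5·53.8756 = 431.4309.
Posterior mean = (μ₀/σ₀² + n·x̄/σ²)/(1/σ₀² + n/σ²) = (σ²·μ₀ + σ₀²·n·x̄)/(σ² + n·σ₀²) = (162.0529·(-8.87) + 53.8756·(-37.5))/431.4309 = -3457.744223/431.4309 = -8.0146.

-8.0146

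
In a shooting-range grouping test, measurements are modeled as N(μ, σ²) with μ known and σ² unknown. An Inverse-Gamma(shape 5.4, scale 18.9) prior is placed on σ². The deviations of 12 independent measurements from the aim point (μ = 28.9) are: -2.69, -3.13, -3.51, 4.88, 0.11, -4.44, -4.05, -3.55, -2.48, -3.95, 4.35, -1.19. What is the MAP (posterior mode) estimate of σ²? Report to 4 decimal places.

7.3302

With known mean μ and an Inverse-Gamma(α, β) prior on σ², the Normal likelihood is conjugate: posterior is Inv-Gamma(α + n/2, β + Σ(xᵢ−μ)²/2).
Σ(xᵢ−μ)² = (-2.69)² + (-3.13)² + (-3.51)² + (4.88)² + (0.11)² + (-4.44)² + (-4.05)² + (-3.55)² + (-2.48)² + (-3.95)² + (4.35)² + (-1.19)² = 143.9897.
Posterior: Inv-Gamma(5.4 + 12/2, 18.9 + 143.9897/2) = Inv-Gamma(11.40, 90.89485).
Mode = β/(α+1) = 90.89485/12.40 = 7.3302.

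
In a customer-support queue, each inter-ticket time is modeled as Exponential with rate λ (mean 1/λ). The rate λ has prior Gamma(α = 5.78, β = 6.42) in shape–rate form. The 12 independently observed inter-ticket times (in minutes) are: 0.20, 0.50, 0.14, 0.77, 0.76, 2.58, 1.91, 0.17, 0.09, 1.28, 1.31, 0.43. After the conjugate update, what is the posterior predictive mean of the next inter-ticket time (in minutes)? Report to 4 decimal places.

With a Gamma(shape α, rate β) prior on the exponential rate λ, the posterior after n observations with total T = Σxᵢ is Gamma(α+n, β+T).
Sum of observations T = 10.14 minutes; n = 12.
Posterior: Gamma(5.78+12, 6.42+10.14) = Gamma(17.78, 16.56).
The predictive distribution for the next observation is Lomax; its mean is β/(α−1) = 16.56/16.78 = 0.9869.

0.9869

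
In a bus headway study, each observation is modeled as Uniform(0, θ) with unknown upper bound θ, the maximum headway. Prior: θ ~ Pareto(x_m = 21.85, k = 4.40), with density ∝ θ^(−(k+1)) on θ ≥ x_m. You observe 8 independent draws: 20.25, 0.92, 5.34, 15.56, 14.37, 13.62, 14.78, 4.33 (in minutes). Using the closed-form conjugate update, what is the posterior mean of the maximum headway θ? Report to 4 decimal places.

23.7667

A Pareto(scale x_m, shape k) prior on the upper bound θ of Uniform(0, θ) is conjugate: posterior is Pareto(max(x_m, max xᵢ), k + n).
Sample maximum = 20.25; prior scale x_m = 21.85 → posterior scale = max = 21.85.
Posterior shape = 4.40 + 8 = 12.40.
E[θ|data] = k·x_m/(k−1) = 12.40·21.85/11.40 = 23.7667.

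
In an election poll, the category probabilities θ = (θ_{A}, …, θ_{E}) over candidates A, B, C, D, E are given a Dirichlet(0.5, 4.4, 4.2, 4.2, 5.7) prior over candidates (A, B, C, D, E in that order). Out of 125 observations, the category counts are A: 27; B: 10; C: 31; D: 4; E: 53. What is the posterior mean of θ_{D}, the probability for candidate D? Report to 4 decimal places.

0.0569

The Dirichlet prior is conjugate to the Multinomial likelihood: each posterior αⱼ = prior αⱼ + observed count nⱼ.
Posterior concentration: (27.5, 14.4, 35.2, 8.2, 58.7), total = 144.0.
E[θ_{D}|data] = α_{D}/Σα = 8.2/144.0 = 0.0569.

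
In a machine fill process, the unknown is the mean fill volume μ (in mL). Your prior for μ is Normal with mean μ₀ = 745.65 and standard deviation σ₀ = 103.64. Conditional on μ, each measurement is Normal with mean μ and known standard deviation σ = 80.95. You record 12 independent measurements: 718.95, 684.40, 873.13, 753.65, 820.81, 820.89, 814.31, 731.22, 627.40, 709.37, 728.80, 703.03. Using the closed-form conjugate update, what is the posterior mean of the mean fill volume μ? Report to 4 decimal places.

For Normal data with known variance σ², a Normal(μ₀, σ₀²) prior on μ is conjugate. Posterior precision = 1/σ₀² + n/σ²; posterior mean is the precision-weighted average of μ₀ and x̄.
Σxᵢ = 718.95 + 684.40 + 873.13 + 753.65 + 820.81 + 820.89 + 814.31 + 731.22 + 627.40 + 709.37 + 728.80 + 703.03 = 8985.96, so n·x̄ = 8985.96.
σ₀² = 103.64² = 10741.2496, σ² = 80.95² = 6552.9025; σ² + n·σ₀² = 6552.9025 + 12·10741.2496 = 135447.8977.
Posterior mean = (μ₀/σ₀² + n·x̄/σ²)/(1/σ₀² + n/σ²) = (σ²·μ₀ + σ₀²·n·x̄)/(σ² + n·σ₀²) = (6552.9025·745.65 + 10741.2496·8985.96)/135447.8977 = 101406611.004741/135447.8977 = 748.6762.

748.6762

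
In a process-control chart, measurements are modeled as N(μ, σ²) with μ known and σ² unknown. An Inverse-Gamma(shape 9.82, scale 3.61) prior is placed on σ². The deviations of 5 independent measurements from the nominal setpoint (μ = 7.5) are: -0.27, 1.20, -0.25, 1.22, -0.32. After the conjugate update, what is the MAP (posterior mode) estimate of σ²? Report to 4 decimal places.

With known mean μ and an Inverse-Gamma(α, β) prior on σ², the Normal likelihood is conjugate: posterior is Inv-Gamma(α + n/2, β + Σ(xᵢ−μ)²/2).
Σ(xᵢ−μ)² = (-0.27)² + (1.20)² + (-0.25)² + (1.22)² + (-0.32)² = 3.1662.
Posterior: Inv-Gamma(9.82 + 5/2, 3.61 + 3.1662/2) = Inv-Gamma(12.32, 5.19310).
Mode = β/(α+1) = 5.19310/13.32 = 0.3899.

0.3899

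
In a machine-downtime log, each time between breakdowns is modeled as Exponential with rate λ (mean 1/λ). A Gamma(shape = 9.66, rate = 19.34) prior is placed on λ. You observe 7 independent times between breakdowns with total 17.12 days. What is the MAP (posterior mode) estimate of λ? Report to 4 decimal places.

With a Gamma(shape α, rate β) prior on the exponential rate λ, the posterior after n observations with total T = Σxᵢ is Gamma(α+n, β+T).
Posterior: Gamma(9.66+7, 19.34+17.12) = Gamma(16.66, 36.46).
Mode = (α−1)/β = 0.4295.

0.4295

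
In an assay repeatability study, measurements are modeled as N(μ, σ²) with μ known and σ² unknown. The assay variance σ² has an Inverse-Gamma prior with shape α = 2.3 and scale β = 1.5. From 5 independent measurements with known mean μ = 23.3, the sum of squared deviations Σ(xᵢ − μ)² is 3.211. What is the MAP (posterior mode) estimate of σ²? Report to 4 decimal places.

0.5354

With known mean μ and an Inverse-Gamma(α, β) prior on σ², the Normal likelihood is conjugate: posterior is Inv-Gamma(α + n/2, β + Σ(xᵢ−μ)²/2).
Posterior: Inv-Gamma(2.3 + 5/2, 1.5 + 3.211/2) = Inv-Gamma(4.80, 3.1055).
Mode = β/(α+1) = 3.1055/5.80 = 0.5354.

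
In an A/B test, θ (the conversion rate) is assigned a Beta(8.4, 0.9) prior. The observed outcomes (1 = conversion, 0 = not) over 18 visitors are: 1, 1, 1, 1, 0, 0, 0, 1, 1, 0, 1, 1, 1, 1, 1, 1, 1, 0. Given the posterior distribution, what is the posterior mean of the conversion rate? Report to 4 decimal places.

0.7839

The Beta prior is conjugate to a Binomial/Bernoulli likelihood; the update adds successes to α and failures to β.
Posterior: Beta(α+k, β+n−k) = Beta(8.4+13, 0.9+5) = Beta(21.4, 5.9).
Posterior mean = α/(α+β) = 21.4/27.3 = 0.7839.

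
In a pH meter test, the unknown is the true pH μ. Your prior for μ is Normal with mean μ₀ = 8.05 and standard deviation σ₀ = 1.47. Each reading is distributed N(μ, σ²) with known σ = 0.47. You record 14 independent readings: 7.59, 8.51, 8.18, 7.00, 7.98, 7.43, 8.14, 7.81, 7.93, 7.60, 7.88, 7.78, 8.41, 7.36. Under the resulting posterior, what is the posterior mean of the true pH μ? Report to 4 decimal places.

For Normal data with known variance σ², a Normal(μ₀, σ₀²) prior on μ is conjugate. Posterior precision = 1/σ₀² + n/σ²; posterior mean is the precision-weighted average of μ₀ and x̄.
Σxᵢ = 7.59 + 8.51 + 8.18 + 7.00 + 7.98 + 7.43 + 8.14 + 7.81 + 7.93 + 7.60 + 7.88 + 7.78 + 8.41 + 7.36 = 109.6, so n·x̄ = 109.6.
σ₀² = 1.47² = 2.1609, σ² = 0.47² = 0.2209; σ² + n·σ₀² = 0.2209 + 14·2.1609 = 30.4735.
Posterior mean = (μ₀/σ₀² + n·x̄/σ²)/(1/σ₀² + n/σ²) = (σ²·μ₀ + σ₀²·n·x̄)/(σ² + n·σ₀²) = (0.2209·8.05 + 2.1609·109.6)/30.4735 = 238.612885/30.4735 = 7.8302.

7.8302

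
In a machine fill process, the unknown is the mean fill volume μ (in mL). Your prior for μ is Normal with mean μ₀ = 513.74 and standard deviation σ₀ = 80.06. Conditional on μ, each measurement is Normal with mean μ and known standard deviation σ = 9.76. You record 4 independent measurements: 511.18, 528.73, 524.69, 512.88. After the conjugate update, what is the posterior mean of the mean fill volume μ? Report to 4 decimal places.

For Normal data with known variance σ², a Normal(μ₀, σ₀²) prior on μ is conjugate. Posterior precision = 1/σ₀² + n/σ²; posterior mean is the precision-weighted average of μ₀ and x̄.
Σxᵢ = 511.18 + 528.73 + 524.69 + 512.88 = 2077.48, so n·x̄ = 2077.48.
σ₀² = 80.06² = 6409.6036, σ² = 9.76² = 95.2576; σ² + n·σ₀² = 95.2576 + 4·6409.6036 = 25733.672.
Posterior mean = (μ₀/σ₀² + n·x̄/σ²)/(1/σ₀² + n/σ²) = (σ²·μ₀ + σ₀²·n·x̄)/(σ² + n·σ₀²) = (95.2576·513.74 + 6409.6036·2077.48)/25733.672 = 13364760.926352/25733.672 = 519.3492.

519.3492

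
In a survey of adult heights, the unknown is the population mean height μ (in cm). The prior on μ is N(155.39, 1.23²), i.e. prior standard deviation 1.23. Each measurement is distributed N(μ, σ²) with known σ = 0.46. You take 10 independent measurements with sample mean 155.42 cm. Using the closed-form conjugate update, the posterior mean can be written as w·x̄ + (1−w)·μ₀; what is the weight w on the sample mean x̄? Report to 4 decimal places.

For Normal data with known variance σ², a Normal(μ₀, σ₀²) prior on μ is conjugate. Posterior precision = 1/σ₀² + n/σ²; posterior mean is the precision-weighted average of μ₀ and x̄.
σ₀² = 1.23² = 1.5129, σ² = 0.46² = 0.2116. Prior precision 1/σ₀² = 1/1.5129; data precision n/σ² = 10/0.2116.
w = (n/σ²)/(1/σ₀² + n/σ²) = n·σ₀²/(σ² + n·σ₀²) = 10·1.5129/(0.2116 + 10·1.5129) = 15.129/15.3406 = 0.9862.

0.9862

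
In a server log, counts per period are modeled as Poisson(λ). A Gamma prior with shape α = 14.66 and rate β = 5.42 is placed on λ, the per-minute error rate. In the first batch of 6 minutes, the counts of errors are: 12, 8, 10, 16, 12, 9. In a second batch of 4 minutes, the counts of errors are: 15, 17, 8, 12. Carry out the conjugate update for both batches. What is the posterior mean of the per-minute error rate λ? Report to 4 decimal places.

8.6680

With a Gamma(shape α, rate β) prior, the Poisson likelihood is conjugate: the posterior is Gamma(α + ΣXᵢ, β + n).
Batch 1: sum of counts S = 67 over n = 6 minutes.
After batch 1: Gamma(α+S, β+n) = Gamma(14.66+67, 5.42+6) = Gamma(81.66, 11.42).
Batch 2: sum of counts S = 52 over n = 4 minutes.
After batch 2: Gamma(α+S, β+n) = Gamma(81.66+52, 11.42+4) = Gamma(133.66, 15.42).
Posterior mean = α/β = 133.66/15.42 = 8.6680.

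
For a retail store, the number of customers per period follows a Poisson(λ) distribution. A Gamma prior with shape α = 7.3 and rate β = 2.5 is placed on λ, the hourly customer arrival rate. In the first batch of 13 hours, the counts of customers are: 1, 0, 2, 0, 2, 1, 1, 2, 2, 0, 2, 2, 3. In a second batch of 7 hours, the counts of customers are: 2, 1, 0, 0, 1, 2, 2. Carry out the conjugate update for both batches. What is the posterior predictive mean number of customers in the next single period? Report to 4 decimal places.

With a Gamma(shape α, rate β) prior, the Poisson likelihood is conjugate: the posterior is Gamma(α + ΣXᵢ, β + n).
Batch 1: sum of counts S = 18 over n = 13 hours.
After batch 1: Gamma(α+S, β+n) = Gamma(7.3+18, 2.5+13) = Gamma(25.3, 15.5).
Batch 2: sum of counts S = 8 over n = 7 hours.
After batch 2: Gamma(α+S, β+n) = Gamma(25.3+8, 15.5+7) = Gamma(33.3, 22.5).
The predictive distribution for one future period is NegBinom with mean α/β = 1.4800.

1.4800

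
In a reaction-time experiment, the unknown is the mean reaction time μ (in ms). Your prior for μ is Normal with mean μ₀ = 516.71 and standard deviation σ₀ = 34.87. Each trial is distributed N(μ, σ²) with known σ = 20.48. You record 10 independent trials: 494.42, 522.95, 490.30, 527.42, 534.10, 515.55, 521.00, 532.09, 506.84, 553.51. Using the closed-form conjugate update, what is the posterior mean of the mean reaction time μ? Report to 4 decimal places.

519.7144

For Normal data with known variance σ², a Normal(μ₀, σ₀²) prior on μ is conjugate. Posterior precision = 1/σ₀² + n/σ²; posterior mean is the precision-weighted average of μ₀ and x̄.
Σxᵢ = 494.42 + 522.95 + 490.30 + 527.42 + 534.10 + 515.55 + 521.00 + 532.09 + 506.84 + 553.51 = 5198.18, so n·x̄ = 5198.18.
σ₀² = 34.87² = 1215.9169, σ² = 20.48² = 419.4304; σ² + n·σ₀² = 419.4304 + 10·1215.9169 = 12578.5994.
Posterior mean = (μ₀/σ₀² + n·x̄/σ²)/(1/σ₀² + n/σ²) = (σ²·μ₀ + σ₀²·n·x̄)/(σ² + n·σ₀²) = (419.4304·516.71 + 1215.9169·5198.18)/12578.5994 = 6537278.793226/12578.5994 = 519.7144.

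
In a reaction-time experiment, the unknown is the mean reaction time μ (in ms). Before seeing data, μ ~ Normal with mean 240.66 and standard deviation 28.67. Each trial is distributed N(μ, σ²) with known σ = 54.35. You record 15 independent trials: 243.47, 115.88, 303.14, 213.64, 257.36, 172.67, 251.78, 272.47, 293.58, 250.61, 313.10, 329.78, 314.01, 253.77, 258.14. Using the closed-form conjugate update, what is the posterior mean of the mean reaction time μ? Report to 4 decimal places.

For Normal data with known variance σ², a Normal(μ₀, σ₀²) prior on μ is conjugate. Posterior precision = 1/σ₀² + n/σ²; posterior mean is the precision-weighted average of μ₀ and x̄.
Σxᵢ = 243.47 + 115.88 + 303.14 + 213.64 + 257.36 + 172.67 + 251.78 + 272.47 + 293.58 + 250.61 + 313.10 + 329.78 + 314.01 + 253.77 + 258.14 = 3843.4, so n·x̄ = 3843.4.
σ₀² = 28.67² = 821.9689, σ² = 54.35² = 2953.9225; σ² + n·σ₀² = 2953.9225 + 15·821.9689 = 15283.456.
Posterior mean = (μ₀/σ₀² + n·x̄/σ²)/(1/σ₀² + n/σ²) = (σ²·μ₀ + σ₀²·n·x̄)/(σ² + n·σ₀²) = (2953.9225·240.66 + 821.9689·3843.4)/15283.456 = 3870046.25911/15283.456 = 253.2180.

253.2180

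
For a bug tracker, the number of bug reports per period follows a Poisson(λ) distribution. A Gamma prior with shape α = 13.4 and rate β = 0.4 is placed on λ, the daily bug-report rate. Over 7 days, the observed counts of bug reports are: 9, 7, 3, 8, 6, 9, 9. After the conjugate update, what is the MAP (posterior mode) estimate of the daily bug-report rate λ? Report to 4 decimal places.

8.5676

With a Gamma(shape α, rate β) prior, the Poisson likelihood is conjugate: the posterior is Gamma(α + ΣXᵢ, β + n).
Sum of counts S = 51 over n = 7 days.
Posterior: Gamma(α+S, β+n) = Gamma(13.4+51, 0.4+7) = Gamma(64.4, 7.4).
Mode of Gamma(α,β) for α≥1 is (α−1)/β = 63.4/7.4 = 8.5676.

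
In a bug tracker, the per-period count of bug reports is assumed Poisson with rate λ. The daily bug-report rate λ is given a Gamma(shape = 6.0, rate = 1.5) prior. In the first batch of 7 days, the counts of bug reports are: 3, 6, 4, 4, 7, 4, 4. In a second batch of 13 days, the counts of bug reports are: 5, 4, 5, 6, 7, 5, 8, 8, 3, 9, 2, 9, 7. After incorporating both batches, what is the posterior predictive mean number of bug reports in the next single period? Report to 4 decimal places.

With a Gamma(shape α, rate β) prior, the Poisson likelihood is conjugate: the posterior is Gamma(α + ΣXᵢ, β + n).
Batch 1: sum of counts S = 32 over n = 7 days.
After batch 1: Gamma(α+S, β+n) = Gamma(6.0+32, 1.5+7) = Gamma(38.0, 8.5).
Batch 2: sum of counts S = 78 over n = 13 days.
After batch 2: Gamma(α+S, β+n) = Gamma(38.0+78, 8.5+13) = Gamma(116.0, 21.5).
The predictive distribution for one future period is NegBinom with mean α/β = 5.3953.

5.3953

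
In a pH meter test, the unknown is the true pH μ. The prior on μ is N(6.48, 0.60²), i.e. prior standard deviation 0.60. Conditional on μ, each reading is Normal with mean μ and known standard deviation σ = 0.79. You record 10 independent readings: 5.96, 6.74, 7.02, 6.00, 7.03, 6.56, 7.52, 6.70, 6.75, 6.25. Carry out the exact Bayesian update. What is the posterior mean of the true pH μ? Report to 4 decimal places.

For Normal data with known variance σ², a Normal(μ₀, σ₀²) prior on μ is conjugate. Posterior precision = 1/σ₀² + n/σ²; posterior mean is the precision-weighted average of μ₀ and x̄.
Σxᵢ = 5.96 + 6.74 + 7.02 + 6.00 + 7.03 + 6.56 + 7.52 + 6.70 + 6.75 + 6.25 = 66.53, so n·x̄ = 66.53.
σ₀² = 0.60² = 0.36, σ² = 0.79² = 0.6241; σ² + n·σ₀² = 0.6241 + 10·0.36 = 4.2241.
Posterior mean = (μ₀/σ₀² + n·x̄/σ²)/(1/σ₀² + n/σ²) = (σ²·μ₀ + σ₀²·n·x̄)/(σ² + n·σ₀²) = (0.6241·6.48 + 0.36·66.53)/4.2241 = 27.994968/4.2241 = 6.6274.

6.6274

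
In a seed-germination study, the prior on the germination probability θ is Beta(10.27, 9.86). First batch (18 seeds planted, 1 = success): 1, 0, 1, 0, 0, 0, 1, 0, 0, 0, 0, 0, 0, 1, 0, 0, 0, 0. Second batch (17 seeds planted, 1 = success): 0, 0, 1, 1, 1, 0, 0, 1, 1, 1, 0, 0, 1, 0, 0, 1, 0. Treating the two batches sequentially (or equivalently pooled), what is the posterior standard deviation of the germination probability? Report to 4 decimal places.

The Beta prior is conjugate to a Binomial/Bernoulli likelihood; the update adds successes to α and failures to β.
After batch 1: Beta(10.27+4, 9.86+14) = Beta(14.27, 23.86).
After batch 2: Beta(14.27+8, 23.86+9) = Beta(22.27, 32.86).
Var = αβ/((α+β)²(α+β+1)) = 22.27·32.86/(55.13²·56.13) = 0.00428960; SD = √0.00428960 = 0.0655.

0.0655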